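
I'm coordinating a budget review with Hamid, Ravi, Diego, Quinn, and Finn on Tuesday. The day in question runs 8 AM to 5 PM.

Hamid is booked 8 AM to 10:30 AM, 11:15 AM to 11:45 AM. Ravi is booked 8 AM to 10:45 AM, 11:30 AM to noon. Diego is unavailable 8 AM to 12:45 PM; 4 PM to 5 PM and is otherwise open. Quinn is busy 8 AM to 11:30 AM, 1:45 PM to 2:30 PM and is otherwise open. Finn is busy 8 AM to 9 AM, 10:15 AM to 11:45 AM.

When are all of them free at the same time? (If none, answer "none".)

12:45-13:45, 14:30-16:00

Hamid free: 10:30-11:15, 11:45-17:00 (invert busy blocks within the working day).
Ravi free: 10:45-11:30, 12:00-17:00 (invert busy blocks within the working day).
Diego free: 12:45-16:00 (invert busy blocks within the working day).
Quinn free: 11:30-13:45, 14:30-17:00 (invert busy blocks within the working day).
Finn free: 09:00-10:15, 11:45-17:00 (invert busy blocks within the working day).
Hamid ∩ Ravi: 10:45-11:15, 12:00-17:00.
Hamid ∩ Ravi ∩ Diego: 12:45-16:00.
Hamid ∩ Ravi ∩ Diego ∩ Quinn: 12:45-13:45, 14:30-16:00.
Hamid ∩ Ravi ∩ Diego ∩ Quinn ∩ Finn: 12:45-13:45, 14:30-16:00.
So the common availability across everyone is 12:45-13:45, 14:30-16:00.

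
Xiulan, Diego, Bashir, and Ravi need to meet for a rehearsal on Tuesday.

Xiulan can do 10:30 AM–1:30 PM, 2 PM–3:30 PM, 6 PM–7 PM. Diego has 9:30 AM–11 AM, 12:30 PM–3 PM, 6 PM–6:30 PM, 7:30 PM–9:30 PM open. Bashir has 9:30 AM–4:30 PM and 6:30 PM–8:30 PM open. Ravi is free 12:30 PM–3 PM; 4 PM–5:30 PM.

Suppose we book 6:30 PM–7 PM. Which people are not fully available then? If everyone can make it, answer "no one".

Xiulan: free for 18:30-19:00. Diego: not fully free for 18:30-19:00. Bashir: free for 18:30-19:00. Ravi: not fully free for 18:30-19:00.

Diego, Ravi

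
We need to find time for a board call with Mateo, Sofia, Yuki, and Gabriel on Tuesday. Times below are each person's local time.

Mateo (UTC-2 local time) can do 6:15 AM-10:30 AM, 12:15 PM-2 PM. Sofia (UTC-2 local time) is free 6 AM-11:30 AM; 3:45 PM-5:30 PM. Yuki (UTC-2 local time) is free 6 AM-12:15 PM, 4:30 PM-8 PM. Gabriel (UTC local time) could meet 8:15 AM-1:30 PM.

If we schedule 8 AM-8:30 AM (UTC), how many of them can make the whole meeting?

2

Mateo in UTC: 08:15-12:30, 14:15-16:00 (add 2h to convert from UTC-2).
Sofia in UTC: 08:00-13:30, 17:45-19:30 (add 2h to convert from UTC-2).
Yuki in UTC: 08:00-14:15, 18:30-22:00 (add 2h to convert from UTC-2).
Gabriel in UTC: 08:15-13:30.
Sofia and Yuki can make the full 08:00-08:30 slot — that's 2.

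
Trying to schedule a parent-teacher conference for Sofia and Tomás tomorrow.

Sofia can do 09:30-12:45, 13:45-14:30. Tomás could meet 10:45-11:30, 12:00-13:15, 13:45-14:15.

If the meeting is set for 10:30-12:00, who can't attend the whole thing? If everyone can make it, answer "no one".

Sofia: free for 10:30-12:00. Tomás: not fully free for 10:30-12:00.

Tomás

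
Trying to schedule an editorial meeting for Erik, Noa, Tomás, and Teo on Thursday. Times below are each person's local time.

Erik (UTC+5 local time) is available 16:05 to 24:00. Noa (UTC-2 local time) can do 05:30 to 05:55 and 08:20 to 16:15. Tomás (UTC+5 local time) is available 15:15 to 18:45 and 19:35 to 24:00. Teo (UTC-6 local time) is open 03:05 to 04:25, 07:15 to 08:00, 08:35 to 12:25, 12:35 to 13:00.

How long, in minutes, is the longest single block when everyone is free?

Erik in UTC: 11:05-19:00 (subtract 5h to convert from UTC+5).
Noa in UTC: 07:30-07:55, 10:20-18:15 (add 2h to convert from UTC-2).
Tomás in UTC: 10:15-13:45, 14:35-19:00 (subtract 5h to convert from UTC+5).
Teo in UTC: 09:05-10:25, 13:15-14:00, 14:35-18:25, 18:35-19:00 (add 6h to convert from UTC-6).
Erik ∩ Noa: 11:05-18:15.
Erik ∩ Noa ∩ Tomás: 11:05-13:45, 14:35-18:15.
Erik ∩ Noa ∩ Tomás ∩ Teo: 13:15-13:45, 14:35-18:15.
The longest is 14:35-18:15 at 220 minutes.

220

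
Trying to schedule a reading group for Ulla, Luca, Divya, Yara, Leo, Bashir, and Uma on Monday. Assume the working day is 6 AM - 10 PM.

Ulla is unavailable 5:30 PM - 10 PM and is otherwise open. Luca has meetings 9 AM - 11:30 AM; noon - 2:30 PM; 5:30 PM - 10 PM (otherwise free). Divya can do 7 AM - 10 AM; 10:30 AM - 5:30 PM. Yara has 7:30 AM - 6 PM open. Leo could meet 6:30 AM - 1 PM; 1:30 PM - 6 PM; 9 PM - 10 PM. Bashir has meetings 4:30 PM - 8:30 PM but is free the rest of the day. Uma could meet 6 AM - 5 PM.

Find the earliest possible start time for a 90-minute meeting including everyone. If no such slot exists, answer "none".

Ulla free: 06:00-17:30 (invert busy blocks within the working day).
Luca free: 06:00-09:00, 11:30-12:00, 14:30-17:30 (invert busy blocks within the working day).
Divya free: 07:00-10:00, 10:30-17:30.
Yara free: 07:30-18:00.
Leo free: 06:30-13:00, 13:30-18:00, 21:00-22:00.
Bashir free: 06:00-16:30, 20:30-22:00 (invert busy blocks within the working day).
Uma free: 06:00-17:00.
Ulla ∩ Luca: 06:00-09:00, 11:30-12:00, 14:30-17:30.
Ulla ∩ Luca ∩ Divya: 07:00-09:00, 11:30-12:00, 14:30-17:30.
Ulla ∩ Luca ∩ Divya ∩ Yara: 07:30-09:00, 11:30-12:00, 14:30-17:30.
Ulla ∩ Luca ∩ Divya ∩ Yara ∩ Leo: 07:30-09:00, 11:30-12:00, 14:30-17:30.
Ulla ∩ Luca ∩ Divya ∩ Yara ∩ Leo ∩ Bashir: 07:30-09:00, 11:30-12:00, 14:30-16:30.
Ulla ∩ Luca ∩ Divya ∩ Yara ∩ Leo ∩ Bashir ∩ Uma: 07:30-09:00, 11:30-12:00, 14:30-16:30.
The first common window of at least 90 minutes is 07:30-09:00, so the earliest start is 07:30.

07:30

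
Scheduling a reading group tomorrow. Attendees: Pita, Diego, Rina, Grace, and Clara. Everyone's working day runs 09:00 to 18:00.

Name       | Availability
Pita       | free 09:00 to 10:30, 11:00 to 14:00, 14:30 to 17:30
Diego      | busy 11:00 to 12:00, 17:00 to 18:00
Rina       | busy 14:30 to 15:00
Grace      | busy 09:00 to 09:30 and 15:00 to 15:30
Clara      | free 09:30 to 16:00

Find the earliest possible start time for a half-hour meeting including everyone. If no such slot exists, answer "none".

Pita free: 09:00-10:30, 11:00-14:00, 14:30-17:30.
Diego free: 09:00-11:00, 12:00-17:00 (invert busy blocks within the working day).
Rina free: 09:00-14:30, 15:00-18:00 (invert busy blocks within the working day).
Grace free: 09:30-15:00, 15:30-18:00 (invert busy blocks within the working day).
Clara free: 09:30-16:00.
Pita ∩ Diego: 09:00-10:30, 12:00-14:00, 14:30-17:00.
Pita ∩ Diego ∩ Rina: 09:00-10:30, 12:00-14:00, 15:00-17:00.
Pita ∩ Diego ∩ Rina ∩ Grace: 09:30-10:30, 12:00-14:00, 15:30-17:00.
Pita ∩ Diego ∩ Rina ∩ Grace ∩ Clara: 09:30-10:30, 12:00-14:00, 15:30-16:00.
The first common window of at least 30 minutes is 09:30-10:30, so the earliest start is 09:30.

09:30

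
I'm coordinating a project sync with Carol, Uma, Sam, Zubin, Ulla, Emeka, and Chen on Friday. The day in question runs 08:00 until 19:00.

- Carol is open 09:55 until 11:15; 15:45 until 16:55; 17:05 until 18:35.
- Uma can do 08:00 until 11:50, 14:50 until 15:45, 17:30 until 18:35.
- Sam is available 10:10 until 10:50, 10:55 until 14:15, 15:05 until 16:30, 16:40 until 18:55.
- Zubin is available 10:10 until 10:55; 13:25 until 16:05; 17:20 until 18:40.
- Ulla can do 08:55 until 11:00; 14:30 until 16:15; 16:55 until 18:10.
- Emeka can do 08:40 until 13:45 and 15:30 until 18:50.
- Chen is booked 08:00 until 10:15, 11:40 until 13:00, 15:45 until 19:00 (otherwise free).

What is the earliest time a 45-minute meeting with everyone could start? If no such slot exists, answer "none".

Carol free: 09:55-11:15, 15:45-16:55, 17:05-18:35.
Uma free: 08:00-11:50, 14:50-15:45, 17:30-18:35.
Sam free: 10:10-10:50, 10:55-14:15, 15:05-16:30, 16:40-18:55.
Zubin free: 10:10-10:55, 13:25-16:05, 17:20-18:40.
Ulla free: 08:55-11:00, 14:30-16:15, 16:55-18:10.
Emeka free: 08:40-13:45, 15:30-18:50.
Chen free: 10:15-11:40, 13:00-15:45 (invert busy blocks within the working day).
Carol ∩ Uma: 09:55-11:15, 17:30-18:35.
Carol ∩ Uma ∩ Sam: 10:10-10:50, 10:55-11:15, 17:30-18:35.
Carol ∩ Uma ∩ Sam ∩ Zubin: 10:10-10:50, 17:30-18:35.
Carol ∩ Uma ∩ Sam ∩ Zubin ∩ Ulla: 10:10-10:50, 17:30-18:10.
Carol ∩ Uma ∩ Sam ∩ Zubin ∩ Ulla ∩ Emeka: 10:10-10:50, 17:30-18:10.
Carol ∩ Uma ∩ Sam ∩ Zubin ∩ Ulla ∩ Emeka ∩ Chen: 10:15-10:50.
No common window is at least 45 minutes long.

none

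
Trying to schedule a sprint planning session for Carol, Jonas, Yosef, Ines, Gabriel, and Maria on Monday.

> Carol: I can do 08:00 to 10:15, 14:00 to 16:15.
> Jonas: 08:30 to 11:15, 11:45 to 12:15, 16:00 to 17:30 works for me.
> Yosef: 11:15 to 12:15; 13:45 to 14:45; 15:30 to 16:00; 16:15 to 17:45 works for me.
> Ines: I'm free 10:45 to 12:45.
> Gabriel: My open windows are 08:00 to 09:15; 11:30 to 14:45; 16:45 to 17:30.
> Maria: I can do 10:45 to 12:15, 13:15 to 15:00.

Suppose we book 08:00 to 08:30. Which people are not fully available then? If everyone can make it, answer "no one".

Ines, Jonas, Maria, Yosef

Carol: free for 08:00-08:30. Jonas: not fully free for 08:00-08:30. Yosef: not fully free for 08:00-08:30. Ines: not fully free for 08:00-08:30. Gabriel: free for 08:00-08:30. Maria: not fully free for 08:00-08:30.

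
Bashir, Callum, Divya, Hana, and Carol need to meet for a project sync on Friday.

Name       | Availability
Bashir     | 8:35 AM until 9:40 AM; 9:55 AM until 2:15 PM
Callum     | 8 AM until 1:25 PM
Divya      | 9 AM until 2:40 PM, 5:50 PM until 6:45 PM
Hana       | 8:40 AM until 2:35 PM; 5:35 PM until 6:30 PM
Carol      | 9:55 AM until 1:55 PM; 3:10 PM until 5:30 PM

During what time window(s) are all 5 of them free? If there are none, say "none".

09:55-13:25

Bashir ∩ Callum: 08:35-09:40, 09:55-13:25.
Bashir ∩ Callum ∩ Divya: 09:00-09:40, 09:55-13:25.
Bashir ∩ Callum ∩ Divya ∩ Hana: 09:00-09:40, 09:55-13:25.
Bashir ∩ Callum ∩ Divya ∩ Hana ∩ Carol: 09:55-13:25.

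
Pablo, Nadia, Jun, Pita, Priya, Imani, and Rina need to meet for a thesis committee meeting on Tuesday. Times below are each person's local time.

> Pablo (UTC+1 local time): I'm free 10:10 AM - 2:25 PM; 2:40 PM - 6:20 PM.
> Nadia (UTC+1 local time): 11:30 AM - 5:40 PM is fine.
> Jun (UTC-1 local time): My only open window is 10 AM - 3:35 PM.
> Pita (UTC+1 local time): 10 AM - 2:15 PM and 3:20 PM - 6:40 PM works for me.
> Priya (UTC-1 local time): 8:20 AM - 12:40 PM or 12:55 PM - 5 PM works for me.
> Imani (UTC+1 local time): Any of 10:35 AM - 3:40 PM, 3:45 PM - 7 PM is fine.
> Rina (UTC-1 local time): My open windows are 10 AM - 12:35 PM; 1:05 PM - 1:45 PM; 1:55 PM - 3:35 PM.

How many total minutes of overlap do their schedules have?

255

Pablo in UTC: 09:10-13:25, 13:40-17:20 (subtract 1h to convert from UTC+1).
Nadia in UTC: 10:30-16:40 (subtract 1h to convert from UTC+1).
Jun in UTC: 11:00-16:35 (add 1h to convert from UTC-1).
Pita in UTC: 09:00-13:15, 14:20-17:40 (subtract 1h to convert from UTC+1).
Priya in UTC: 09:20-13:40, 13:55-18:00 (add 1h to convert from UTC-1).
Imani in UTC: 09:35-14:40, 14:45-18:00 (subtract 1h to convert from UTC+1).
Rina in UTC: 11:00-13:35, 14:05-14:45, 14:55-16:35 (add 1h to convert from UTC-1).
Pablo ∩ Nadia: 10:30-13:25, 13:40-16:40.
Pablo ∩ Nadia ∩ Jun: 11:00-13:25, 13:40-16:35.
Pablo ∩ Nadia ∩ Jun ∩ Pita: 11:00-13:15, 14:20-16:35.
Pablo ∩ Nadia ∩ Jun ∩ Pita ∩ Priya: 11:00-13:15, 14:20-16:35.
Pablo ∩ Nadia ∩ Jun ∩ Pita ∩ Priya ∩ Imani: 11:00-13:15, 14:20-14:40, 14:45-16:35.
Pablo ∩ Nadia ∩ Jun ∩ Pita ∩ Priya ∩ Imani ∩ Rina: 11:00-13:15, 14:20-14:40, 14:55-16:35.
Summing the common windows: 135 + 20 + 100 = 255 minutes.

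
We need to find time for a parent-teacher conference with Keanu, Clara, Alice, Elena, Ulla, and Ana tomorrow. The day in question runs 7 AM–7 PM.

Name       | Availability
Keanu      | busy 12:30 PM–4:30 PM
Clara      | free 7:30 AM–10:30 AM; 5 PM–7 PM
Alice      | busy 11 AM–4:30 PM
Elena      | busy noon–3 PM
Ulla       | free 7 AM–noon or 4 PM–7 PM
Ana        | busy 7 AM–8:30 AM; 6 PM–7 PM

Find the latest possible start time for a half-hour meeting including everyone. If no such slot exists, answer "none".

17:30

Keanu free: 07:00-12:30, 16:30-19:00 (invert busy blocks within the working day).
Clara free: 07:30-10:30, 17:00-19:00.
Alice free: 07:00-11:00, 16:30-19:00 (invert busy blocks within the working day).
Elena free: 07:00-12:00, 15:00-19:00 (invert busy blocks within the working day).
Ulla free: 07:00-12:00, 16:00-19:00.
Ana free: 08:30-18:00 (invert busy blocks within the working day).
Keanu ∩ Clara: 07:30-10:30, 17:00-19:00.
Keanu ∩ Clara ∩ Alice: 07:30-10:30, 17:00-19:00.
Keanu ∩ Clara ∩ Alice ∩ Elena: 07:30-10:30, 17:00-19:00.
Keanu ∩ Clara ∩ Alice ∩ Elena ∩ Ulla: 07:30-10:30, 17:00-19:00.
Keanu ∩ Clara ∩ Alice ∩ Elena ∩ Ulla ∩ Ana: 08:30-10:30, 17:00-18:00.
The last common window of at least 30 minutes is 17:00-18:00; a 30-minute meeting can start as late as 17:30 and still end by 18:00.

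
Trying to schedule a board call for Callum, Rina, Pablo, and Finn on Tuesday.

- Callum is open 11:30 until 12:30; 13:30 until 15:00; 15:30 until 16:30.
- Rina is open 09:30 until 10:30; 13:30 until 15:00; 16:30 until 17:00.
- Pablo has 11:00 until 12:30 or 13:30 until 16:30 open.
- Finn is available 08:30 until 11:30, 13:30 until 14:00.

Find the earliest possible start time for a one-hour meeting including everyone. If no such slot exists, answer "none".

Callum ∩ Rina: 13:30-15:00.
Callum ∩ Rina ∩ Pablo: 13:30-15:00.
Callum ∩ Rina ∩ Pablo ∩ Finn: 13:30-14:00.
Those are the intersection windows.
No common window is at least 60 minutes long.

none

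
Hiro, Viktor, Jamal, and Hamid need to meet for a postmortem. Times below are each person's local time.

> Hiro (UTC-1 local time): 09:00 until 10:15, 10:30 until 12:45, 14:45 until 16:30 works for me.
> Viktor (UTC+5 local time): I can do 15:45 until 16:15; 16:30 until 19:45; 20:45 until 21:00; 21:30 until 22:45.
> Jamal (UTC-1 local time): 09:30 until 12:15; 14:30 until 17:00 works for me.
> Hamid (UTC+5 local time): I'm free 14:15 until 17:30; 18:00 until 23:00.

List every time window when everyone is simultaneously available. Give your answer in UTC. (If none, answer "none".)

Hiro in UTC: 10:00-11:15, 11:30-13:45, 15:45-17:30 (add 1h to convert from UTC-1).
Viktor in UTC: 10:45-11:15, 11:30-14:45, 15:45-16:00, 16:30-17:45 (subtract 5h to convert from UTC+5).
Jamal in UTC: 10:30-13:15, 15:30-18:00 (add 1h to convert from UTC-1).
Hamid in UTC: 09:15-12:30, 13:00-18:00 (subtract 5h to convert from UTC+5).
Hiro ∩ Viktor: 10:45-11:15, 11:30-13:45, 15:45-16:00, 16:30-17:30.
Hiro ∩ Viktor ∩ Jamal: 10:45-11:15, 11:30-13:15, 15:45-16:00, 16:30-17:30.
Hiro ∩ Viktor ∩ Jamal ∩ Hamid: 10:45-11:15, 11:30-12:30, 13:00-13:15, 15:45-16:00, 16:30-17:30.
So the common availability across everyone is 10:45-11:15, 11:30-12:30, 13:00-13:15, 15:45-16:00, 16:30-17:30.

10:45-11:15, 11:30-12:30, 13:00-13:15, 15:45-16:00, 16:30-17:30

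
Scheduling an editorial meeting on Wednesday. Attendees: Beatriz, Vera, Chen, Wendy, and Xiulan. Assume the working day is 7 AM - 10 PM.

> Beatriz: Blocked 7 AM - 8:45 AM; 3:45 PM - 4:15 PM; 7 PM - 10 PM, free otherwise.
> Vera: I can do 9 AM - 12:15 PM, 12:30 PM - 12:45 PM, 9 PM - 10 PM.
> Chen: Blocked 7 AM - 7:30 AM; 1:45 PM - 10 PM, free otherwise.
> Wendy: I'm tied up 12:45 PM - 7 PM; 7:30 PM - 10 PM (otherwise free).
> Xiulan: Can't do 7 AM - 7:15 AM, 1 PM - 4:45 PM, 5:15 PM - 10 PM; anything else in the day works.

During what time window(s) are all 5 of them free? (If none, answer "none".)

Beatriz free: 08:45-15:45, 16:15-19:00 (invert busy blocks within the working day).
Vera free: 09:00-12:15, 12:30-12:45, 21:00-22:00.
Chen free: 07:30-13:45 (invert busy blocks within the working day).
Wendy free: 07:00-12:45, 19:00-19:30 (invert busy blocks within the working day).
Xiulan free: 07:15-13:00, 16:45-17:15 (invert busy blocks within the working day).
Beatriz ∩ Vera: 09:00-12:15, 12:30-12:45.
Beatriz ∩ Vera ∩ Chen: 09:00-12:15, 12:30-12:45.
Beatriz ∩ Vera ∩ Chen ∩ Wendy: 09:00-12:15, 12:30-12:45.
Beatriz ∩ Vera ∩ Chen ∩ Wendy ∩ Xiulan: 09:00-12:15, 12:30-12:45.

09:00-12:15, 12:30-12:45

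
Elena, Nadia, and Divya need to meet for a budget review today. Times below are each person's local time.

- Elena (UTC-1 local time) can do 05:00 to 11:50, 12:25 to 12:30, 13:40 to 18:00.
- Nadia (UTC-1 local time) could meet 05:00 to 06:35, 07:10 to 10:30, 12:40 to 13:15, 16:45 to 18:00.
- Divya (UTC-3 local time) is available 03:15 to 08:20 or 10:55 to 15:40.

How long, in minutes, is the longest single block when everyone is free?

Elena in UTC: 06:00-12:50, 13:25-13:30, 14:40-19:00 (add 1h to convert from UTC-1).
Nadia in UTC: 06:00-07:35, 08:10-11:30, 13:40-14:15, 17:45-19:00 (add 1h to convert from UTC-1).
Divya in UTC: 06:15-11:20, 13:55-18:40 (add 3h to convert from UTC-3).
Elena ∩ Nadia: 06:00-07:35, 08:10-11:30, 17:45-19:00.
Elena ∩ Nadia ∩ Divya: 06:15-07:35, 08:10-11:20, 17:45-18:40.
The longest is 08:10-11:20 at 190 minutes.

190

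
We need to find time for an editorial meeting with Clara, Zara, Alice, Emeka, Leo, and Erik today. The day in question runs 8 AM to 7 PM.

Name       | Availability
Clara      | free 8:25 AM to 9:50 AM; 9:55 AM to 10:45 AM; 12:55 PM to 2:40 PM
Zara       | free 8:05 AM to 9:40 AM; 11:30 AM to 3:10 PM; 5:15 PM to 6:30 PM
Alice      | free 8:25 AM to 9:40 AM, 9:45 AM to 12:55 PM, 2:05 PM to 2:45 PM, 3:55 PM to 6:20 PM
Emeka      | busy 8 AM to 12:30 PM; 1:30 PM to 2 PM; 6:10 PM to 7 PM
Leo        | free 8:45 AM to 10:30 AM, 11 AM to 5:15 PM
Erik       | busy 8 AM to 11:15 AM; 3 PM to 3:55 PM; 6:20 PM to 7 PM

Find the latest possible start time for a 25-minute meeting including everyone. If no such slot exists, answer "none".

Clara free: 08:25-09:50, 09:55-10:45, 12:55-14:40.
Zara free: 08:05-09:40, 11:30-15:10, 17:15-18:30.
Alice free: 08:25-09:40, 09:45-12:55, 14:05-14:45, 15:55-18:20.
Emeka free: 12:30-13:30, 14:00-18:10 (invert busy blocks within the working day).
Leo free: 08:45-10:30, 11:00-17:15.
Erik free: 11:15-15:00, 15:55-18:20 (invert busy blocks within the working day).
Clara ∩ Zara: 08:25-09:40, 12:55-14:40.
Clara ∩ Zara ∩ Alice: 08:25-09:40, 14:05-14:40.
Clara ∩ Zara ∩ Alice ∩ Emeka: 14:05-14:40.
Clara ∩ Zara ∩ Alice ∩ Emeka ∩ Leo: 14:05-14:40.
Clara ∩ Zara ∩ Alice ∩ Emeka ∩ Leo ∩ Erik: 14:05-14:40.
So the common availability across everyone is 14:05-14:40.
The last common window of at least 25 minutes is 14:05-14:40; a 25-minute meeting can start as late as 14:15 and still end by 14:40.

14:15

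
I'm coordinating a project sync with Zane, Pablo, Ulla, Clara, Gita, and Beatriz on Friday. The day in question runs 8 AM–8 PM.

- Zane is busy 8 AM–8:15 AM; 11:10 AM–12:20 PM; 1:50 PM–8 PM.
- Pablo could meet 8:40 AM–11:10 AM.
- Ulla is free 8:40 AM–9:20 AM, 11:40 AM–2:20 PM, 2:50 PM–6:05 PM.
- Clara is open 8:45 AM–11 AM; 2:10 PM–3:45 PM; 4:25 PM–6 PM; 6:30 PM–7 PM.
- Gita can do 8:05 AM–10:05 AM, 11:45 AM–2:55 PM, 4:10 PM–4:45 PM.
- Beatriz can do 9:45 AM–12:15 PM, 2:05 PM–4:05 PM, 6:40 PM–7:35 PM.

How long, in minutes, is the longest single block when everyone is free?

Zane free: 08:15-11:10, 12:20-13:50 (invert busy blocks within the working day).
Pablo free: 08:40-11:10.
Ulla free: 08:40-09:20, 11:40-14:20, 14:50-18:05.
Clara free: 08:45-11:00, 14:10-15:45, 16:25-18:00, 18:30-19:00.
Gita free: 08:05-10:05, 11:45-14:55, 16:10-16:45.
Beatriz free: 09:45-12:15, 14:05-16:05, 18:40-19:35.
Zane ∩ Pablo: 08:40-11:10.
Zane ∩ Pablo ∩ Ulla: 08:40-09:20.
Zane ∩ Pablo ∩ Ulla ∩ Clara: 08:45-09:20.
Zane ∩ Pablo ∩ Ulla ∩ Clara ∩ Gita: 08:45-09:20.
Zane ∩ Pablo ∩ Ulla ∩ Clara ∩ Gita ∩ Beatriz: ∅.
There is no time when everyone is free.
No common window exists, so the longest block is 0 minutes.

0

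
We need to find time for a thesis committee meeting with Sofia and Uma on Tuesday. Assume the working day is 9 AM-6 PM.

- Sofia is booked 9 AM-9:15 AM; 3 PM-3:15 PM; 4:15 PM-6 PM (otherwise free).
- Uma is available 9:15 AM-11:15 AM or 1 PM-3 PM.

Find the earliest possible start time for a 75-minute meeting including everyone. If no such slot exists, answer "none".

Sofia free: 09:15-15:00, 15:15-16:15 (invert busy blocks within the working day).
Uma free: 09:15-11:15, 13:00-15:00.
Sofia ∩ Uma: 09:15-11:15, 13:00-15:00.
Those are the intersection windows.
The first common window of at least 75 minutes is 09:15-11:15, so the earliest start is 09:15.

09:15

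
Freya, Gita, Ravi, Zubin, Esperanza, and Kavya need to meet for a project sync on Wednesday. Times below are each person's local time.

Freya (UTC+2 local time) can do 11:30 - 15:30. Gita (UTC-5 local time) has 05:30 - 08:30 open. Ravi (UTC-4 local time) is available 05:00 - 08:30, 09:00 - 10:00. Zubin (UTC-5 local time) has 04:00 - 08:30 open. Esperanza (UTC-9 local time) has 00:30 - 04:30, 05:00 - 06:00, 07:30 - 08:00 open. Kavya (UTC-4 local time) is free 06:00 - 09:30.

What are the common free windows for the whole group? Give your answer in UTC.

10:30-12:30, 13:00-13:30

Freya in UTC: 09:30-13:30 (subtract 2h to convert from UTC+2).
Gita in UTC: 10:30-13:30 (add 5h to convert from UTC-5).
Ravi in UTC: 09:00-12:30, 13:00-14:00 (add 4h to convert from UTC-4).
Zubin in UTC: 09:00-13:30 (add 5h to convert from UTC-5).
Esperanza in UTC: 09:30-13:30, 14:00-15:00, 16:30-17:00 (add 9h to convert from UTC-9).
Kavya in UTC: 10:00-13:30 (add 4h to convert from UTC-4).
Freya ∩ Gita: 10:30-13:30.
Freya ∩ Gita ∩ Ravi: 10:30-12:30, 13:00-13:30.
Freya ∩ Gita ∩ Ravi ∩ Zubin: 10:30-12:30, 13:00-13:30.
Freya ∩ Gita ∩ Ravi ∩ Zubin ∩ Esperanza: 10:30-12:30, 13:00-13:30.
Freya ∩ Gita ∩ Ravi ∩ Zubin ∩ Esperanza ∩ Kavya: 10:30-12:30, 13:00-13:30.
So the common availability across everyone is 10:30-12:30, 13:00-13:30.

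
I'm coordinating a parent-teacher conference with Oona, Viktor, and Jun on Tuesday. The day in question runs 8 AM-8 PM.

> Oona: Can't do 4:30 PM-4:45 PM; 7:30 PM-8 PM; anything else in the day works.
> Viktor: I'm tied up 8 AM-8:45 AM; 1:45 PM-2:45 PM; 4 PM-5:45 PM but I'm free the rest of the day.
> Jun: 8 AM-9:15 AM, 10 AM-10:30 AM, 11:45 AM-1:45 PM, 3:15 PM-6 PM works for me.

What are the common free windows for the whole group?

08:45-09:15, 10:00-10:30, 11:45-13:45, 15:15-16:00, 17:45-18:00

Oona free: 08:00-16:30, 16:45-19:30 (invert busy blocks within the working day).
Viktor free: 08:45-13:45, 14:45-16:00, 17:45-20:00 (invert busy blocks within the working day).
Jun free: 08:00-09:15, 10:00-10:30, 11:45-13:45, 15:15-18:00.
Oona ∩ Viktor: 08:45-13:45, 14:45-16:00, 17:45-19:30.
Oona ∩ Viktor ∩ Jun: 08:45-09:15, 10:00-10:30, 11:45-13:45, 15:15-16:00, 17:45-18:00.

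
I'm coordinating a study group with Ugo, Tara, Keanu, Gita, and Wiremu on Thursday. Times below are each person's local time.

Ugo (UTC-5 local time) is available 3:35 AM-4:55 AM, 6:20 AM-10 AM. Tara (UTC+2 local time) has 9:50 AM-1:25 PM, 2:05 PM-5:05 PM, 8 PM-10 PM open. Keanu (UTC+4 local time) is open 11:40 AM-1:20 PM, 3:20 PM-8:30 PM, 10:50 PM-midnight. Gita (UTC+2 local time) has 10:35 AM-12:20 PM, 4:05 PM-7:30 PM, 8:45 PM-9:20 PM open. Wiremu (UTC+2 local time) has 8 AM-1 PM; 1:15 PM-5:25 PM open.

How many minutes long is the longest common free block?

Ugo in UTC: 08:35-09:55, 11:20-15:00 (add 5h to convert from UTC-5).
Tara in UTC: 07:50-11:25, 12:05-15:05, 18:00-20:00 (subtract 2h to convert from UTC+2).
Keanu in UTC: 07:40-09:20, 11:20-16:30, 18:50-20:00 (subtract 4h to convert from UTC+4).
Gita in UTC: 08:35-10:20, 14:05-17:30, 18:45-19:20 (subtract 2h to convert from UTC+2).
Wiremu in UTC: 06:00-11:00, 11:15-15:25 (subtract 2h to convert from UTC+2).
Ugo ∩ Tara: 08:35-09:55, 11:20-11:25, 12:05-15:00.
Ugo ∩ Tara ∩ Keanu: 08:35-09:20, 11:20-11:25, 12:05-15:00.
Ugo ∩ Tara ∩ Keanu ∩ Gita: 08:35-09:20, 14:05-15:00.
Ugo ∩ Tara ∩ Keanu ∩ Gita ∩ Wiremu: 08:35-09:20, 14:05-15:00.
The longest is 14:05-15:00 at 55 minutes.

55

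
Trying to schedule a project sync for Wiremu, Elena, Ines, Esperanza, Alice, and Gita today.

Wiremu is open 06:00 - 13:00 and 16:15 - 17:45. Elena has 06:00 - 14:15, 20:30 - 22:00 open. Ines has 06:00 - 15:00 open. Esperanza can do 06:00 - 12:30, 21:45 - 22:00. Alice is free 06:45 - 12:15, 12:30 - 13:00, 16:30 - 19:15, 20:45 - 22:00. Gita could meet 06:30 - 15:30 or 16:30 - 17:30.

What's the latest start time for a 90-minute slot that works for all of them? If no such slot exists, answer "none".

Wiremu ∩ Elena: 06:00-13:00.
Wiremu ∩ Elena ∩ Ines: 06:00-13:00.
Wiremu ∩ Elena ∩ Ines ∩ Esperanza: 06:00-12:30.
Wiremu ∩ Elena ∩ Ines ∩ Esperanza ∩ Alice: 06:45-12:15.
Wiremu ∩ Elena ∩ Ines ∩ Esperanza ∩ Alice ∩ Gita: 06:45-12:15.
The last common window of at least 90 minutes is 06:45-12:15; a 90-minute meeting can start as late as 10:45 and still end by 12:15.

10:45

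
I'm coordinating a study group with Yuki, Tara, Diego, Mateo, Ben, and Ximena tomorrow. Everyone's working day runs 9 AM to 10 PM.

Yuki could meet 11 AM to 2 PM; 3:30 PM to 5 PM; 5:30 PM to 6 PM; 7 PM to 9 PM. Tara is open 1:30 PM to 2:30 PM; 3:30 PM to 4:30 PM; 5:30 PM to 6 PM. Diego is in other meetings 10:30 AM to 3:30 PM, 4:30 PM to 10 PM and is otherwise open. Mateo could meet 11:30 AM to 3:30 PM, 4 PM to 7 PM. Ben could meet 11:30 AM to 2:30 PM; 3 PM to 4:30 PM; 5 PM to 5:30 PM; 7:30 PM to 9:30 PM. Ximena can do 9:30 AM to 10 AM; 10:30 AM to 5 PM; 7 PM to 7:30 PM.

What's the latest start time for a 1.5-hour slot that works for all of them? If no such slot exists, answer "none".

none

Yuki free: 11:00-14:00, 15:30-17:00, 17:30-18:00, 19:00-21:00.
Tara free: 13:30-14:30, 15:30-16:30, 17:30-18:00.
Diego free: 09:00-10:30, 15:30-16:30 (invert busy blocks within the working day).
Mateo free: 11:30-15:30, 16:00-19:00.
Ben free: 11:30-14:30, 15:00-16:30, 17:00-17:30, 19:30-21:30.
Ximena free: 09:30-10:00, 10:30-17:00, 19:00-19:30.
Yuki ∩ Tara: 13:30-14:00, 15:30-16:30, 17:30-18:00.
Yuki ∩ Tara ∩ Diego: 15:30-16:30.
Yuki ∩ Tara ∩ Diego ∩ Mateo: 16:00-16:30.
Yuki ∩ Tara ∩ Diego ∩ Mateo ∩ Ben: 16:00-16:30.
Yuki ∩ Tara ∩ Diego ∩ Mateo ∩ Ben ∩ Ximena: 16:00-16:30.
Those are the intersection windows.
No common window is at least 90 minutes long.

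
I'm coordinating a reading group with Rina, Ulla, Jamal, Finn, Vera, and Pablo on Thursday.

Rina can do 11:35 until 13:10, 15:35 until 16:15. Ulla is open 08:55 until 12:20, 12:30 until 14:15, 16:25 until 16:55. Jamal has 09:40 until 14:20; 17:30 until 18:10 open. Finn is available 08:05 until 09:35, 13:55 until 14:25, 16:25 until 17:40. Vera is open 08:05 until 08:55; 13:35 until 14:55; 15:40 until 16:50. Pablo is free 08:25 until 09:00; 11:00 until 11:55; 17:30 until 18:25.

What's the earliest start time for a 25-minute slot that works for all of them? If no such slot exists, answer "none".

none

Rina ∩ Ulla: 11:35-12:20, 12:30-13:10.
Rina ∩ Ulla ∩ Jamal: 11:35-12:20, 12:30-13:10.
Rina ∩ Ulla ∩ Jamal ∩ Finn: ∅.
Rina ∩ Ulla ∩ Jamal ∩ Finn ∩ Vera: ∅.
Rina ∩ Ulla ∩ Jamal ∩ Finn ∩ Vera ∩ Pablo: ∅.
There is no time when everyone is free.
No common window is at least 25 minutes long.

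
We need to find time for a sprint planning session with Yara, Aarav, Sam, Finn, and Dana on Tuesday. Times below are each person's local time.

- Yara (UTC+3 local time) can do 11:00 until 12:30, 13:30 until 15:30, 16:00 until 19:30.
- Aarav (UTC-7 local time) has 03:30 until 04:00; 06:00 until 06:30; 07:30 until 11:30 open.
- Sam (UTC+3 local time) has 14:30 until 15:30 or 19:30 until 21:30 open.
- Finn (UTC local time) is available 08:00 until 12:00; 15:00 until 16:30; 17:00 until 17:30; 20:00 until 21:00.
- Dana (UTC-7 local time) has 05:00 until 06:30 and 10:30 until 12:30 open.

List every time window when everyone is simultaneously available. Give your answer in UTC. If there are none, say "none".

Yara in UTC: 08:00-09:30, 10:30-12:30, 13:00-16:30 (subtract 3h to convert from UTC+3).
Aarav in UTC: 10:30-11:00, 13:00-13:30, 14:30-18:30 (add 7h to convert from UTC-7).
Sam in UTC: 11:30-12:30, 16:30-18:30 (subtract 3h to convert from UTC+3).
Finn in UTC: 08:00-12:00, 15:00-16:30, 17:00-17:30, 20:00-21:00.
Dana in UTC: 12:00-13:30, 17:30-19:30 (add 7h to convert from UTC-7).
Yara ∩ Aarav: 10:30-11:00, 13:00-13:30, 14:30-16:30.
Yara ∩ Aarav ∩ Sam: ∅.
Yara ∩ Aarav ∩ Sam ∩ Finn: ∅.
Yara ∩ Aarav ∩ Sam ∩ Finn ∩ Dana: ∅.
There is no time when everyone is free.

none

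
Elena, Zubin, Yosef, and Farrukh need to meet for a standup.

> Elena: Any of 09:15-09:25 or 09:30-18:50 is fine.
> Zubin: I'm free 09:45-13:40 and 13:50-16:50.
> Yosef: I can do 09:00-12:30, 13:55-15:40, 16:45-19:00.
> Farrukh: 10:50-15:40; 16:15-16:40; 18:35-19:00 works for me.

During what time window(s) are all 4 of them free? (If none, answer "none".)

Elena ∩ Zubin: 09:45-13:40, 13:50-16:50.
Elena ∩ Zubin ∩ Yosef: 09:45-12:30, 13:55-15:40, 16:45-16:50.
Elena ∩ Zubin ∩ Yosef ∩ Farrukh: 10:50-12:30, 13:55-15:40.

10:50-12:30, 13:55-15:40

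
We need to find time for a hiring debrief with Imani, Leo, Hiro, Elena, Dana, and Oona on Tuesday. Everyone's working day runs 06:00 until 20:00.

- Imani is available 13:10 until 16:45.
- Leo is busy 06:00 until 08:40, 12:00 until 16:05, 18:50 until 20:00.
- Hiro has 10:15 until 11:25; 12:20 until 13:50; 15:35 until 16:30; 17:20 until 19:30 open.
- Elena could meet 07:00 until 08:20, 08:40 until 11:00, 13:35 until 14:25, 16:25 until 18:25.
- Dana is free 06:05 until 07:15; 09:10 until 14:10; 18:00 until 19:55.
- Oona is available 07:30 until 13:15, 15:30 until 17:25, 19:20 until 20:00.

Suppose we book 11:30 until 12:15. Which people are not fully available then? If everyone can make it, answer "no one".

Imani free: 13:10-16:45.
Leo free: 08:40-12:00, 16:05-18:50 (invert busy blocks within the working day).
Hiro free: 10:15-11:25, 12:20-13:50, 15:35-16:30, 17:20-19:30.
Elena free: 07:00-08:20, 08:40-11:00, 13:35-14:25, 16:25-18:25.
Dana free: 06:05-07:15, 09:10-14:10, 18:00-19:55.
Oona free: 07:30-13:15, 15:30-17:25, 19:20-20:00.
Imani: not fully free for 11:30-12:15. Leo: not fully free for 11:30-12:15. Hiro: not fully free for 11:30-12:15. Elena: not fully free for 11:30-12:15. Dana: free for 11:30-12:15. Oona: free for 11:30-12:15.

Elena, Hiro, Imani, Leo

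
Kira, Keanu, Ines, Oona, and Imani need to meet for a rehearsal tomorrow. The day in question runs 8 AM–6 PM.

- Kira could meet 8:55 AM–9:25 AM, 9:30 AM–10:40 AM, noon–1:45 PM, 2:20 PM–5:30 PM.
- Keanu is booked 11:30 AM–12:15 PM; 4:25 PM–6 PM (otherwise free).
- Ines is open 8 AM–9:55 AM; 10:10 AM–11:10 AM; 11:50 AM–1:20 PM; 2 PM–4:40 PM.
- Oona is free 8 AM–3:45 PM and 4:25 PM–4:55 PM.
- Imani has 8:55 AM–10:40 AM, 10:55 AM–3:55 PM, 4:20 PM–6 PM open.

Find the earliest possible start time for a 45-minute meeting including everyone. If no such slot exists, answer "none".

Kira free: 08:55-09:25, 09:30-10:40, 12:00-13:45, 14:20-17:30.
Keanu free: 08:00-11:30, 12:15-16:25 (invert busy blocks within the working day).
Ines free: 08:00-09:55, 10:10-11:10, 11:50-13:20, 14:00-16:40.
Oona free: 08:00-15:45, 16:25-16:55.
Imani free: 08:55-10:40, 10:55-15:55, 16:20-18:00.
Kira ∩ Keanu: 08:55-09:25, 09:30-10:40, 12:15-13:45, 14:20-16:25.
Kira ∩ Keanu ∩ Ines: 08:55-09:25, 09:30-09:55, 10:10-10:40, 12:15-13:20, 14:20-16:25.
Kira ∩ Keanu ∩ Ines ∩ Oona: 08:55-09:25, 09:30-09:55, 10:10-10:40, 12:15-13:20, 14:20-15:45.
Kira ∩ Keanu ∩ Ines ∩ Oona ∩ Imani: 08:55-09:25, 09:30-09:55, 10:10-10:40, 12:15-13:20, 14:20-15:45.
The first common window of at least 45 minutes is 12:15-13:20, so the earliest start is 12:15.

12:15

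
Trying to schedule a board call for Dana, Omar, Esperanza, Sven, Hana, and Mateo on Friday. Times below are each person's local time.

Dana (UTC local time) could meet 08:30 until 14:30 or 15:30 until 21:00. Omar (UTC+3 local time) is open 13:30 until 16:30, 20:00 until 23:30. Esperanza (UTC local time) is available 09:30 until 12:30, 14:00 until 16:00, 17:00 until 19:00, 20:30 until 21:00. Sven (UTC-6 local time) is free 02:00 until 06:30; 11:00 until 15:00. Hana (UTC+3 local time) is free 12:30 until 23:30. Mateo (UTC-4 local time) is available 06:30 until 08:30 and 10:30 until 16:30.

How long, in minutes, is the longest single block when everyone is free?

120

Dana in UTC: 08:30-14:30, 15:30-21:00.
Omar in UTC: 10:30-13:30, 17:00-20:30 (subtract 3h to convert from UTC+3).
Esperanza in UTC: 09:30-12:30, 14:00-16:00, 17:00-19:00, 20:30-21:00.
Sven in UTC: 08:00-12:30, 17:00-21:00 (add 6h to convert from UTC-6).
Hana in UTC: 09:30-20:30 (subtract 3h to convert from UTC+3).
Mateo in UTC: 10:30-12:30, 14:30-20:30 (add 4h to convert from UTC-4).
Dana ∩ Omar: 10:30-13:30, 17:00-20:30.
Dana ∩ Omar ∩ Esperanza: 10:30-12:30, 17:00-19:00.
Dana ∩ Omar ∩ Esperanza ∩ Sven: 10:30-12:30, 17:00-19:00.
Dana ∩ Omar ∩ Esperanza ∩ Sven ∩ Hana: 10:30-12:30, 17:00-19:00.
Dana ∩ Omar ∩ Esperanza ∩ Sven ∩ Hana ∩ Mateo: 10:30-12:30, 17:00-19:00.
The longest is 10:30-12:30 at 120 minutes.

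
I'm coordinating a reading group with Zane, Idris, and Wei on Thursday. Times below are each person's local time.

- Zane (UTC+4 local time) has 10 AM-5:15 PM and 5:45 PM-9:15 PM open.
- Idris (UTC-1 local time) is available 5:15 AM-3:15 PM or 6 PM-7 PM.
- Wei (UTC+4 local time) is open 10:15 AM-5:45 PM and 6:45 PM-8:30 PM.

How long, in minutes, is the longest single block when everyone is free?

420

Zane in UTC: 06:00-13:15, 13:45-17:15 (subtract 4h to convert from UTC+4).
Idris in UTC: 06:15-16:15, 19:00-20:00 (add 1h to convert from UTC-1).
Wei in UTC: 06:15-13:45, 14:45-16:30 (subtract 4h to convert from UTC+4).
Zane ∩ Idris: 06:15-13:15, 13:45-16:15.
Zane ∩ Idris ∩ Wei: 06:15-13:15, 14:45-16:15.
The longest is 06:15-13:15 at 420 minutes.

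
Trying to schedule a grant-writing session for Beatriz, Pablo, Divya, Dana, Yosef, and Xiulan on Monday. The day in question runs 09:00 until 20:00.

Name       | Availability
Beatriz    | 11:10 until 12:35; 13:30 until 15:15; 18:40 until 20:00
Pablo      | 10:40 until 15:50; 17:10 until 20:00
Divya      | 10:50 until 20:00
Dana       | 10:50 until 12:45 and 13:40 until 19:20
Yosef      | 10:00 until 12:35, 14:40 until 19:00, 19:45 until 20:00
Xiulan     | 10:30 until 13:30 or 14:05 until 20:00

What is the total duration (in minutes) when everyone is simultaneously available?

Beatriz ∩ Pablo: 11:10-12:35, 13:30-15:15, 18:40-20:00.
Beatriz ∩ Pablo ∩ Divya: 11:10-12:35, 13:30-15:15, 18:40-20:00.
Beatriz ∩ Pablo ∩ Divya ∩ Dana: 11:10-12:35, 13:40-15:15, 18:40-19:20.
Beatriz ∩ Pablo ∩ Divya ∩ Dana ∩ Yosef: 11:10-12:35, 14:40-15:15, 18:40-19:00.
Beatriz ∩ Pablo ∩ Divya ∩ Dana ∩ Yosef ∩ Xiulan: 11:10-12:35, 14:40-15:15, 18:40-19:00.
Summing the common windows: 85 + 35 + 20 = 140 minutes.

140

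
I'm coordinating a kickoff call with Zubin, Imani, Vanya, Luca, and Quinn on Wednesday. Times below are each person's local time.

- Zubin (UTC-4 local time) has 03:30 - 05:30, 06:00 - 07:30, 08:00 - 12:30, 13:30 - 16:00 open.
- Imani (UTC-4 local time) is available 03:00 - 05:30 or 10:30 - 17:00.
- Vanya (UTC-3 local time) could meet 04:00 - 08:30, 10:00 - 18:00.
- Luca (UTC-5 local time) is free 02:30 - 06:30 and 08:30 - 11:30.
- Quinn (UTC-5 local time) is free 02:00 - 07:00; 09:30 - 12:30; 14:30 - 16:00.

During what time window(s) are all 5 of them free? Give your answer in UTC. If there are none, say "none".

07:30-09:30, 14:30-16:30

Zubin in UTC: 07:30-09:30, 10:00-11:30, 12:00-16:30, 17:30-20:00 (add 4h to convert from UTC-4).
Imani in UTC: 07:00-09:30, 14:30-21:00 (add 4h to convert from UTC-4).
Vanya in UTC: 07:00-11:30, 13:00-21:00 (add 3h to convert from UTC-3).
Luca in UTC: 07:30-11:30, 13:30-16:30 (add 5h to convert from UTC-5).
Quinn in UTC: 07:00-12:00, 14:30-17:30, 19:30-21:00 (add 5h to convert from UTC-5).
Zubin ∩ Imani: 07:30-09:30, 14:30-16:30, 17:30-20:00.
Zubin ∩ Imani ∩ Vanya: 07:30-09:30, 14:30-16:30, 17:30-20:00.
Zubin ∩ Imani ∩ Vanya ∩ Luca: 07:30-09:30, 14:30-16:30.
Zubin ∩ Imani ∩ Vanya ∩ Luca ∩ Quinn: 07:30-09:30, 14:30-16:30.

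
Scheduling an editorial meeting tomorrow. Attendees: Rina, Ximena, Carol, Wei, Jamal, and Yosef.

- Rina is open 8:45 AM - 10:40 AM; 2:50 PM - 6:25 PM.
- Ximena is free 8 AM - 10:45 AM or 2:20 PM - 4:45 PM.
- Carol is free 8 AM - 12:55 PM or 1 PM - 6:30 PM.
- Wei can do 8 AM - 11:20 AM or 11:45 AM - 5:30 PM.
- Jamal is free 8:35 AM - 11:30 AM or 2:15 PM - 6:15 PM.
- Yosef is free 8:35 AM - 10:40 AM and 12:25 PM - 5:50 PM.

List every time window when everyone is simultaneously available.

08:45-10:40, 14:50-16:45

Rina ∩ Ximena: 08:45-10:40, 14:50-16:45.
Rina ∩ Ximena ∩ Carol: 08:45-10:40, 14:50-16:45.
Rina ∩ Ximena ∩ Carol ∩ Wei: 08:45-10:40, 14:50-16:45.
Rina ∩ Ximena ∩ Carol ∩ Wei ∩ Jamal: 08:45-10:40, 14:50-16:45.
Rina ∩ Ximena ∩ Carol ∩ Wei ∩ Jamal ∩ Yosef: 08:45-10:40, 14:50-16:45.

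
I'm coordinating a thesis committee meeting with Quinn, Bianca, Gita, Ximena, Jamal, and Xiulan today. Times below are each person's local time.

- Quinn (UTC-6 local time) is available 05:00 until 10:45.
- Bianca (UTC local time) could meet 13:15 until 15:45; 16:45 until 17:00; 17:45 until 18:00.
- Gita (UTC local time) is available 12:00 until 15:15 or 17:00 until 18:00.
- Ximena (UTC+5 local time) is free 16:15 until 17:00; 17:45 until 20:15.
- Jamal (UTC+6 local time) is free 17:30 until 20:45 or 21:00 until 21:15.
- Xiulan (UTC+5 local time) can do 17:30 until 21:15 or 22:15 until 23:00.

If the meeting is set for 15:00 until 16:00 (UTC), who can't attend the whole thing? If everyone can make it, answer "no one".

Quinn in UTC: 11:00-16:45 (add 6h to convert from UTC-6).
Bianca in UTC: 13:15-15:45, 16:45-17:00, 17:45-18:00.
Gita in UTC: 12:00-15:15, 17:00-18:00.
Ximena in UTC: 11:15-12:00, 12:45-15:15 (subtract 5h to convert from UTC+5).
Jamal in UTC: 11:30-14:45, 15:00-15:15 (subtract 6h to convert from UTC+6).
Xiulan in UTC: 12:30-16:15, 17:15-18:00 (subtract 5h to convert from UTC+5).
Quinn: free for 15:00-16:00. Bianca: not fully free for 15:00-16:00. Gita: not fully free for 15:00-16:00. Ximena: not fully free for 15:00-16:00. Jamal: not fully free for 15:00-16:00. Xiulan: free for 15:00-16:00.

Bianca, Gita, Jamal, Ximena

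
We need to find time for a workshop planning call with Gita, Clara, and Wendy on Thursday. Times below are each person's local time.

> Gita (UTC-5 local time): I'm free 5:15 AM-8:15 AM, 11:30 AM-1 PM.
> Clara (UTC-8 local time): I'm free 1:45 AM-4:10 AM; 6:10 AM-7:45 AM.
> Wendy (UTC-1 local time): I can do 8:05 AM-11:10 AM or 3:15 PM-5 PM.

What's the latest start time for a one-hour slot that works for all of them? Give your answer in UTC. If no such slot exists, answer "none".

Gita in UTC: 10:15-13:15, 16:30-18:00 (add 5h to convert from UTC-5).
Clara in UTC: 09:45-12:10, 14:10-15:45 (add 8h to convert from UTC-8).
Wendy in UTC: 09:05-12:10, 16:15-18:00 (add 1h to convert from UTC-1).
Gita ∩ Clara: 10:15-12:10.
Gita ∩ Clara ∩ Wendy: 10:15-12:10.
The last common window of at least 60 minutes is 10:15-12:10; a 60-minute meeting can start as late as 11:10 and still end by 12:10.

11:10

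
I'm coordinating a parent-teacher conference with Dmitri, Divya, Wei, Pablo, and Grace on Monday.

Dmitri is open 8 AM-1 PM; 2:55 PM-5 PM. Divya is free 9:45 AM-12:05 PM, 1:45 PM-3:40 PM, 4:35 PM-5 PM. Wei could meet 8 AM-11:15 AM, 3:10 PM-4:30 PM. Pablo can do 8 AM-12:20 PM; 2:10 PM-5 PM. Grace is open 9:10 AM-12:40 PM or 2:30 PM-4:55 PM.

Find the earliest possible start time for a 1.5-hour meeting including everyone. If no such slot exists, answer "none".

Dmitri ∩ Divya: 09:45-12:05, 14:55-15:40, 16:35-17:00.
Dmitri ∩ Divya ∩ Wei: 09:45-11:15, 15:10-15:40.
Dmitri ∩ Divya ∩ Wei ∩ Pablo: 09:45-11:15, 15:10-15:40.
Dmitri ∩ Divya ∩ Wei ∩ Pablo ∩ Grace: 09:45-11:15, 15:10-15:40.
The first common window of at least 90 minutes is 09:45-11:15, so the earliest start is 09:45.

09:45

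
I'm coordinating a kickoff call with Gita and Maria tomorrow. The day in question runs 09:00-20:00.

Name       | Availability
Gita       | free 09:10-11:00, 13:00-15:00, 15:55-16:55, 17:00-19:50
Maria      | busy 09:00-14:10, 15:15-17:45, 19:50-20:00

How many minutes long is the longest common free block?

125

Gita free: 09:10-11:00, 13:00-15:00, 15:55-16:55, 17:00-19:50.
Maria free: 14:10-15:15, 17:45-19:50 (invert busy blocks within the working day).
Gita ∩ Maria: 14:10-15:00, 17:45-19:50.
The longest is 17:45-19:50 at 125 minutes.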